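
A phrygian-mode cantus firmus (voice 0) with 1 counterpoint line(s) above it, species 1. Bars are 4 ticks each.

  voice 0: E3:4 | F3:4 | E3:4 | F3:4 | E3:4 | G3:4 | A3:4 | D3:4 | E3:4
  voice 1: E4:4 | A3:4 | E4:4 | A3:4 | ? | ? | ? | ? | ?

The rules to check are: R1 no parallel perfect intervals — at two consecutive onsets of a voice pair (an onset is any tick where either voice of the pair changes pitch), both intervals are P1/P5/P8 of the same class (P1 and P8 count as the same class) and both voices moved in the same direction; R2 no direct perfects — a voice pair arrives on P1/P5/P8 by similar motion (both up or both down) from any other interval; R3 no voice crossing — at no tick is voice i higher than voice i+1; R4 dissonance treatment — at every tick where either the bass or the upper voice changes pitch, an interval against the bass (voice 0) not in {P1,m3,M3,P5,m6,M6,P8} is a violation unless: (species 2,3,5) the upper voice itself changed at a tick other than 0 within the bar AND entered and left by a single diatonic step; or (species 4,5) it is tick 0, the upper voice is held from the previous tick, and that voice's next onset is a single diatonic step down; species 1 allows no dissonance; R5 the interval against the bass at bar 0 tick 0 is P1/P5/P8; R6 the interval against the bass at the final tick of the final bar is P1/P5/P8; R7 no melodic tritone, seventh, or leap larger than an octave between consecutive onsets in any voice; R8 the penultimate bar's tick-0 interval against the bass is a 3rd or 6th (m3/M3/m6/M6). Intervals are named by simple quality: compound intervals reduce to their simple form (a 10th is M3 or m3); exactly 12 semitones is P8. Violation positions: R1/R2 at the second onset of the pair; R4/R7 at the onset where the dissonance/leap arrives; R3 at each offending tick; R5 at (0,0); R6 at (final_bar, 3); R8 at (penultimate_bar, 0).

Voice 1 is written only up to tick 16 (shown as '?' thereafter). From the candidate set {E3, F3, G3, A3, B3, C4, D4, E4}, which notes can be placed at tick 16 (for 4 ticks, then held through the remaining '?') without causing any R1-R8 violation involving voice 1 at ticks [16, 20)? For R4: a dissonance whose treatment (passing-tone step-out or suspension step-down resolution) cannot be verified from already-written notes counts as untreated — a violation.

E3: violates R2
F3: violates R4
G3: legal
A3: violates R4
B3: legal
C4: legal
D4: violates R4
E4: legal

{B3, C4, E4, G3}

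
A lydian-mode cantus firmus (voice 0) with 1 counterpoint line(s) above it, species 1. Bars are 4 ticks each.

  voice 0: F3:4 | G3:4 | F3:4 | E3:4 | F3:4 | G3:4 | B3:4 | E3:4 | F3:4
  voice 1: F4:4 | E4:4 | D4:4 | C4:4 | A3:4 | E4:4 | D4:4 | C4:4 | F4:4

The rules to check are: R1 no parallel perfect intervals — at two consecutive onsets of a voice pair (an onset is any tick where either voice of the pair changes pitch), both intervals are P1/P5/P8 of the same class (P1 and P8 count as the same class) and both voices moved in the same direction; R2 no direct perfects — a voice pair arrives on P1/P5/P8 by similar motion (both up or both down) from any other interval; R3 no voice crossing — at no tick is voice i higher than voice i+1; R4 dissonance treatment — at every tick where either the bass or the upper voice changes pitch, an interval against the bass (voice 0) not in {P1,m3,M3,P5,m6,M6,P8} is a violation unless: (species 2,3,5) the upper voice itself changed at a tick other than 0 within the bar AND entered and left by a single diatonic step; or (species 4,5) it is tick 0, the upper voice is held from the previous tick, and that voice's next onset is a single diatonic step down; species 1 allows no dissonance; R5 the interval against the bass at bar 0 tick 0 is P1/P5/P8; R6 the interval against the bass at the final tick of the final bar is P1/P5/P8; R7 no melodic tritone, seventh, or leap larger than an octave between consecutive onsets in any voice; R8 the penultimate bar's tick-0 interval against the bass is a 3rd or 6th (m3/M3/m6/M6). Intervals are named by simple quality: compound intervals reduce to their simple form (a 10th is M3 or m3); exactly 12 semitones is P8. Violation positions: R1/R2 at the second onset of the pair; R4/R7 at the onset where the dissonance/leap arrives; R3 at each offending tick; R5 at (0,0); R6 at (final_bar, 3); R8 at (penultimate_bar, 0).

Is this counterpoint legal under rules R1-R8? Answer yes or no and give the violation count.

bar 0: v0=F3 v1=F4 (P8)
bar 1: v0=G3 v1=E4 (M6)
bar 2: v0=F3 v1=D4 (M6)
bar 3: v0=E3 v1=C4 (m6)
bar 4: v0=F3 v1=A3 (M3)
bar 5: v0=G3 v1=E4 (M6)
bar 6: v0=B3 v1=D4 (m3)
bar 7: v0=E3 v1=C4 (m6)
bar 8: v0=F3 v1=F4 (P8)
  R2 @ bar8.0: E3/C4 m6 -> F3/F4 P8 similar

No (1 violations)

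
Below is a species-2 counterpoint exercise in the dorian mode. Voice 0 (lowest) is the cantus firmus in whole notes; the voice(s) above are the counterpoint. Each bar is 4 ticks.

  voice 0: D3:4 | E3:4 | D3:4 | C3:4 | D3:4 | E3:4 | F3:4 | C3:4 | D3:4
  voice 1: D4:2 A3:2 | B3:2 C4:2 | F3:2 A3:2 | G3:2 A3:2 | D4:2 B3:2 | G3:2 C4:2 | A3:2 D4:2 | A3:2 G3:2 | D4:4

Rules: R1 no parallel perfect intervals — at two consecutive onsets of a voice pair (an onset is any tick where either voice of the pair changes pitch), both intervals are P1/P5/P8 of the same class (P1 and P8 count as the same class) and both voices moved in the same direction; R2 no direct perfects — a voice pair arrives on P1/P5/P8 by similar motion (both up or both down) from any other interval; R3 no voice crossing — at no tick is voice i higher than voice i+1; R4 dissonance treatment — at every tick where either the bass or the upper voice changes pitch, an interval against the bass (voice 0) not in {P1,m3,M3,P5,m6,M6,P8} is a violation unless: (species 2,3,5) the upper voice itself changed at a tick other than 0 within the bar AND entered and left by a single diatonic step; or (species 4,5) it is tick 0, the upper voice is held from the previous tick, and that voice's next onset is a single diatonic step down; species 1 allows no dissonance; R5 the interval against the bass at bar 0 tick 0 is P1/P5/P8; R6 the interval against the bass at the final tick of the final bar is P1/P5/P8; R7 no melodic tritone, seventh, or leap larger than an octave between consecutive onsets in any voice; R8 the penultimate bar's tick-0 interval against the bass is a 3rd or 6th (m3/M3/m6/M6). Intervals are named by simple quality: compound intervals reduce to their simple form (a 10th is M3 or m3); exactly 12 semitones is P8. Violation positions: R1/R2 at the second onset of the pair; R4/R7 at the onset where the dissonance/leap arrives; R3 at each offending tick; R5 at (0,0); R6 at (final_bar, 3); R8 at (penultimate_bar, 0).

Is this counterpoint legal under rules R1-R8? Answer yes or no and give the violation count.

No (4 violations)

bar 0: v0=D3 v1=D4 (P8)
bar 1: v0=E3 v1=B3 (P5)
bar 2: v0=D3 v1=F3 (m3)
bar 3: v0=C3 v1=G3 (P5)
bar 4: v0=D3 v1=D4 (P8)
bar 5: v0=E3 v1=G3 (m3)
bar 6: v0=F3 v1=A3 (M3)
bar 7: v0=C3 v1=A3 (M6)
bar 8: v0=D3 v1=D4 (P8)
  R1 @ bar1.0: D3/A3 P5 -> E3/B3 P5 similar
  R1 @ bar3.0: D3/A3 P5 -> C3/G3 P5 similar
  R2 @ bar4.0: C3/A3 M6 -> D3/D4 P8 similar
  R2 @ bar8.0: C3/G3 P5 -> D3/D4 P8 similar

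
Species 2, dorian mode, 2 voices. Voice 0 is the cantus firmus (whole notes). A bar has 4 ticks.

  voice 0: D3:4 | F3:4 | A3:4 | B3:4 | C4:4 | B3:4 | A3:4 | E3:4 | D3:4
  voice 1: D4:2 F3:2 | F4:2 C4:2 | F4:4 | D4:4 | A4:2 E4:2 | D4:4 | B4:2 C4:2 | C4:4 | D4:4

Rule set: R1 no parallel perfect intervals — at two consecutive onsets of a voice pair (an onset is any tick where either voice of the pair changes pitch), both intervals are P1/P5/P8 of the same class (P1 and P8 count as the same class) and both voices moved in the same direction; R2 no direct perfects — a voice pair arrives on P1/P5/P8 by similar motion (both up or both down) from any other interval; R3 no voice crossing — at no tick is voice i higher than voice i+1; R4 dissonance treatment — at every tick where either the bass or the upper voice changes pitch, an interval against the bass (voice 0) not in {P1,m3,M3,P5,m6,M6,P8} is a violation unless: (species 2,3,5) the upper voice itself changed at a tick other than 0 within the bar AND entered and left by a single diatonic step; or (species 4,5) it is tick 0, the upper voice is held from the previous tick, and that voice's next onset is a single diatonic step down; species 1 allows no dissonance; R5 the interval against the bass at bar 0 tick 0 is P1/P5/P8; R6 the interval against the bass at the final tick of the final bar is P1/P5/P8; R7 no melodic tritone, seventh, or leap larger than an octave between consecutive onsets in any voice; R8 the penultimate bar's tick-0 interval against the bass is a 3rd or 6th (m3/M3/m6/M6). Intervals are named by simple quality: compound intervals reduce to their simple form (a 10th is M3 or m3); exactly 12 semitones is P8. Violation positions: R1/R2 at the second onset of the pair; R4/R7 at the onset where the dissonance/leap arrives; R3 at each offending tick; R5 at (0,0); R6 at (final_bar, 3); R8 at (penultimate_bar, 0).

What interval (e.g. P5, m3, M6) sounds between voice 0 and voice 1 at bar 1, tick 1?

voice 0=F3 voice 1=F4 -> P8

P8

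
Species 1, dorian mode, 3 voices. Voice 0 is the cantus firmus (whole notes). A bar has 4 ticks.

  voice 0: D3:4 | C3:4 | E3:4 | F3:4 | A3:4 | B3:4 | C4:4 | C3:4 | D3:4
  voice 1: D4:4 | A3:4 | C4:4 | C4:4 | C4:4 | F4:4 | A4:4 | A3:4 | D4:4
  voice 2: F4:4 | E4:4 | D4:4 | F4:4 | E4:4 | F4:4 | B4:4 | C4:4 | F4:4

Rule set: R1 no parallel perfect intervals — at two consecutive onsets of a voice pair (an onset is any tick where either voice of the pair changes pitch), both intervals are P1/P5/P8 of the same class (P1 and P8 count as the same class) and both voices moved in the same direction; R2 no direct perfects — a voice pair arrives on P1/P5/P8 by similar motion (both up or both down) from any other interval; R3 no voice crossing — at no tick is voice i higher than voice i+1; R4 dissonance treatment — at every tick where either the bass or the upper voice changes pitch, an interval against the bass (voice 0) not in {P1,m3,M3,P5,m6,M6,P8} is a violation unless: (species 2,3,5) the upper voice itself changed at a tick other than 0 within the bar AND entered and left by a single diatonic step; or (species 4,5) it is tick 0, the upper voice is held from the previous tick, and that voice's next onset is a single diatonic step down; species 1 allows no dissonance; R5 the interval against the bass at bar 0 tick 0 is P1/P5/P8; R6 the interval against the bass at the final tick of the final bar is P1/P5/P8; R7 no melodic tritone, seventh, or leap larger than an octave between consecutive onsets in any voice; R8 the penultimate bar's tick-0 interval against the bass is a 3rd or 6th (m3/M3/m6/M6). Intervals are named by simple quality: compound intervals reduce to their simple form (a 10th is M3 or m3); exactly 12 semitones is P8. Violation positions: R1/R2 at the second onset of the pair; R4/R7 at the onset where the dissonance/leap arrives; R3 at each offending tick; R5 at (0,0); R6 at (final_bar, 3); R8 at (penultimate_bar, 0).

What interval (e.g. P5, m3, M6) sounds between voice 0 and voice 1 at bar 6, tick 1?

voice 0=C4 voice 1=A4 -> M6

M6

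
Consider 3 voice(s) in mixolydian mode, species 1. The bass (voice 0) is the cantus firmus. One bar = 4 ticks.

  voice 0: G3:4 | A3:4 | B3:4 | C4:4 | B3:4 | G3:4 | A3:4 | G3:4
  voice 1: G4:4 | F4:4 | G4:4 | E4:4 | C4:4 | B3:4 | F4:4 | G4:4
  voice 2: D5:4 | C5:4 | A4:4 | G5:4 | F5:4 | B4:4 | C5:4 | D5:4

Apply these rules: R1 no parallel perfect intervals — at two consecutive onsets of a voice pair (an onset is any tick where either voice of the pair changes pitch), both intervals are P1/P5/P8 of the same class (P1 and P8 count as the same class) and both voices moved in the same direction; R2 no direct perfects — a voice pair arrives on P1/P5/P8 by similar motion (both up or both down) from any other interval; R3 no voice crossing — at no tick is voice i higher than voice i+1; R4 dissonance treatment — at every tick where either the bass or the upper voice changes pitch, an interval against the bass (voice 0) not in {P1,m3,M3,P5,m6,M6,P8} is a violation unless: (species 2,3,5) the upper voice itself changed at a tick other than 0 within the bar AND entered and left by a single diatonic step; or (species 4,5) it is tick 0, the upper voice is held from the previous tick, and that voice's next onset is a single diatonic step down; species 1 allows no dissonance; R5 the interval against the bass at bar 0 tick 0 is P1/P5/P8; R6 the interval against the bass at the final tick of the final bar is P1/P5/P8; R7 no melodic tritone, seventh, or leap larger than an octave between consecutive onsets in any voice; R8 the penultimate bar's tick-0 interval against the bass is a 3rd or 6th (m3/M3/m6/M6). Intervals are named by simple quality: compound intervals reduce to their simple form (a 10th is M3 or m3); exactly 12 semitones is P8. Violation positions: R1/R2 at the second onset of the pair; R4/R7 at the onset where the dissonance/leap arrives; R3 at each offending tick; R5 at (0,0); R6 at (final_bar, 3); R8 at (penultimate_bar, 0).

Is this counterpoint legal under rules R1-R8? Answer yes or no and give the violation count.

bar 0: v0=G3 v1=G4 v2=D5 (P5)
bar 1: v0=A3 v1=F4 v2=C5 (m3)
bar 2: v0=B3 v1=G4 v2=A4 (m7)
bar 3: v0=C4 v1=E4 v2=G5 (P5)
bar 4: v0=B3 v1=C4 v2=F5 (TT)
bar 5: v0=G3 v1=B3 v2=B4 (M3)
bar 6: v0=A3 v1=F4 v2=C5 (m3)
bar 7: v0=G3 v1=G4 v2=D5 (P5)
  R1 @ bar1.0: G4/D5 P5 -> F4/C5 P5 similar
  R4 @ bar2.0: B3/A4 m7 untreated
  R2 @ bar3.0: B3/A4 m7 -> C4/G5 P5 similar
  R7 @ bar3.0: A4->G5 leap 10st
  R4 @ bar4.0: B3/C4 m2 untreated
  R4 @ bar4.0: B3/F5 TT untreated
  R2 @ bar5.0: C4/F5 P4 -> B3/B4 P8 similar
  R7 @ bar5.0: F5->B4 leap 6st
  R2 @ bar6.0: B3/B4 P8 -> F4/C5 P5 similar
  R7 @ bar6.0: B3->F4 leap 6st
  R1 @ bar7.0: F4/C5 P5 -> G4/D5 P5 similar

No (11 violations)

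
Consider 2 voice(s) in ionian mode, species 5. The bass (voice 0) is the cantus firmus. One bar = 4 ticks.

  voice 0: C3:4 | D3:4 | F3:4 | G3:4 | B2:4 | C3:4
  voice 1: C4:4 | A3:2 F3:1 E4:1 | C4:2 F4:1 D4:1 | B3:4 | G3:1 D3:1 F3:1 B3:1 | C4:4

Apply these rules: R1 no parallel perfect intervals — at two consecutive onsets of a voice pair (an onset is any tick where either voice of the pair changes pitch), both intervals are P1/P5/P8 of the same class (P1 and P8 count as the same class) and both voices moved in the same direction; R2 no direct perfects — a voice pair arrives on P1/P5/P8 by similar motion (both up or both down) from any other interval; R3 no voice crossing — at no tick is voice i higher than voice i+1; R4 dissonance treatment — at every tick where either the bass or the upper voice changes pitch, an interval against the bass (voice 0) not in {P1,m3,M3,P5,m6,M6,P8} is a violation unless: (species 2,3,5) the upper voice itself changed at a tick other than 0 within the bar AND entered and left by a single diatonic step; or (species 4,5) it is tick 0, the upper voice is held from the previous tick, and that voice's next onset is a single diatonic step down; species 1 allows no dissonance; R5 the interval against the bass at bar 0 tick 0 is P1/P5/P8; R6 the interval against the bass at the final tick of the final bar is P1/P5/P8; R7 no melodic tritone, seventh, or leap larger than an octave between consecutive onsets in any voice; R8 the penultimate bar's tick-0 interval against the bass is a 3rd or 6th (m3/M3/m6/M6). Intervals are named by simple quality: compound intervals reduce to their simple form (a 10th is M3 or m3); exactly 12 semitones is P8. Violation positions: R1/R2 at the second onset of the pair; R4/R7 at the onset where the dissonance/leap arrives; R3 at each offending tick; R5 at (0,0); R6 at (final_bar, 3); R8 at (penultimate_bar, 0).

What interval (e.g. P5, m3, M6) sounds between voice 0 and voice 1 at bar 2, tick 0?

P5

voice 0=F3 voice 1=C4 -> P5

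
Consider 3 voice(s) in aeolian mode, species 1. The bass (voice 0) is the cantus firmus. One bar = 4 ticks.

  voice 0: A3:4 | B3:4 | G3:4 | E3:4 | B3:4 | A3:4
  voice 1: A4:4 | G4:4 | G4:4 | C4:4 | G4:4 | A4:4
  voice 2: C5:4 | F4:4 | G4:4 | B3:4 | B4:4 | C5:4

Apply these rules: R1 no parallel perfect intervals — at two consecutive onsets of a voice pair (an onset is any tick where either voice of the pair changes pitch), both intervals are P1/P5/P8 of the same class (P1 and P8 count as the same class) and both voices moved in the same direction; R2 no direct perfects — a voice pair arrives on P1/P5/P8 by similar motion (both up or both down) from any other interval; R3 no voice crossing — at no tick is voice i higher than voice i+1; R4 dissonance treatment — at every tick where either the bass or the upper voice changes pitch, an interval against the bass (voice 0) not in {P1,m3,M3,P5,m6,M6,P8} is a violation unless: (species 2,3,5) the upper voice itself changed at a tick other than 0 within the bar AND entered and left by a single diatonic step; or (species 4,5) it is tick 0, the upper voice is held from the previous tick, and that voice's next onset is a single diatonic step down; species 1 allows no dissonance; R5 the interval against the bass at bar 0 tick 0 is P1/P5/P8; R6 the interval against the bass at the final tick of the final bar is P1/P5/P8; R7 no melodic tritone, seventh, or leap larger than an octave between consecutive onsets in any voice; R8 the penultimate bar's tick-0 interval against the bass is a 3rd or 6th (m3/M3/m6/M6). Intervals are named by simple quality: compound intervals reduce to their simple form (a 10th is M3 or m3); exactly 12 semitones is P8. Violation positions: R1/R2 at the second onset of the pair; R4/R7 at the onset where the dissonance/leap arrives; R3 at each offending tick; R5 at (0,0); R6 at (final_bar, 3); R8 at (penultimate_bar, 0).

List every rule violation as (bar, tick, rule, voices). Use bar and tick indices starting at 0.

(0, 0, R5, (0, 2))
(1, 0, R3, (1, 2))
(1, 0, R4, (0, 2))
(1, 1, R3, (1, 2))
(1, 2, R3, (1, 2))
(1, 3, R3, (1, 2))
(3, 0, R2, (0, 2))
(3, 0, R3, (1, 2))
(3, 1, R3, (1, 2))
(3, 2, R3, (1, 2))
(3, 3, R3, (1, 2))
(4, 0, R2, (0, 2))
(4, 0, R8, (0, 2))
(5, 3, R6, (0, 2))

bar 0: v0=A3 v1=A4 v2=C5 downbeat m3
bar 1: v0=B3 v1=G4 v2=F4 downbeat TT
bar 2: v0=G3 v1=G4 v2=G4 downbeat P8
bar 3: v0=E3 v1=C4 v2=B3 downbeat P5
bar 4: v0=B3 v1=G4 v2=B4 downbeat P8
bar 5: v0=A3 v1=A4 v2=C5 downbeat m3
  -> R5 @ bar 0 tick 0 v(0, 2): opens on m3
  -> R3 @ bar 1 tick 0 v(1, 2): G4 above F4
  -> R4 @ bar 1 tick 0 v(0, 2): B3/F4 TT untreated
  -> R3 @ bar 1 tick 1 v(1, 2): G4 above F4
  -> R3 @ bar 1 tick 2 v(1, 2): G4 above F4
  -> R3 @ bar 1 tick 3 v(1, 2): G4 above F4
  -> R2 @ bar 3 tick 0 v(0, 2): G3/G4 P8 -> E3/B3 P5 similar
  -> R3 @ bar 3 tick 0 v(1, 2): C4 above B3
  -> R3 @ bar 3 tick 1 v(1, 2): C4 above B3
  -> R3 @ bar 3 tick 2 v(1, 2): C4 above B3
  -> R3 @ bar 3 tick 3 v(1, 2): C4 above B3
  -> R2 @ bar 4 tick 0 v(0, 2): E3/B3 P5 -> B3/B4 P8 similar
  -> R8 @ bar 4 tick 0 v(0, 2): penult P8 not 3rd/6th
  -> R6 @ bar 5 tick 3 v(0, 2): closes on m3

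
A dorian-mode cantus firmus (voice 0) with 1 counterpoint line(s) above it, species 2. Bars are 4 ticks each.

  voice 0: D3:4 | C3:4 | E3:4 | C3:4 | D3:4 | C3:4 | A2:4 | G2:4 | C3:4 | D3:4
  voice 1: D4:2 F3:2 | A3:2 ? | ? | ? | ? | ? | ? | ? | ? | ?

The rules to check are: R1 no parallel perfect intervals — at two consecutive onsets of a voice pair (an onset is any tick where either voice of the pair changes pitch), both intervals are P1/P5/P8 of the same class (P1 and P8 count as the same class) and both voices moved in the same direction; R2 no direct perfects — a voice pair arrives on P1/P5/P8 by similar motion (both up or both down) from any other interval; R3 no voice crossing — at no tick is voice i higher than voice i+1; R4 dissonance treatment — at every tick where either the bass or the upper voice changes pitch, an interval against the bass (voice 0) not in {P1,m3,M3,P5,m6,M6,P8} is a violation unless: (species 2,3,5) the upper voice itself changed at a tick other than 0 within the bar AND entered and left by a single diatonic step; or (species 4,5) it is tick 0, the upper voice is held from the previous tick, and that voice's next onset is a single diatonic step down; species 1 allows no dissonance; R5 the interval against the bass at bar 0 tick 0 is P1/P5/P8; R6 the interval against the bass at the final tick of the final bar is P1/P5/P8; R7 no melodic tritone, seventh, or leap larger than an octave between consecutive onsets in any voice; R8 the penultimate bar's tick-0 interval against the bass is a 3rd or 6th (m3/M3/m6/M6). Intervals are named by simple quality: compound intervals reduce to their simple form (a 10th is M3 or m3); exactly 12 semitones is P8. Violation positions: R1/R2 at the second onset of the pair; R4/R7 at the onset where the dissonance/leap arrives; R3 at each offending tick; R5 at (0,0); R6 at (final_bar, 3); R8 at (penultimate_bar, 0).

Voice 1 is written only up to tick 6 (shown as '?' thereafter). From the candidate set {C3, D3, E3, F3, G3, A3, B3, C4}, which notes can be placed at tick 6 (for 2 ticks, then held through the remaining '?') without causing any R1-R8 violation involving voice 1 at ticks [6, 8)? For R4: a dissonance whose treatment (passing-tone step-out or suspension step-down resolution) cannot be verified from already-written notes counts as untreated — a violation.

{A3, C3, C4, E3, G3}

C3: legal
D3: violates R4
E3: legal
F3: violates R4
G3: legal
A3: legal
B3: violates R4
C4: legal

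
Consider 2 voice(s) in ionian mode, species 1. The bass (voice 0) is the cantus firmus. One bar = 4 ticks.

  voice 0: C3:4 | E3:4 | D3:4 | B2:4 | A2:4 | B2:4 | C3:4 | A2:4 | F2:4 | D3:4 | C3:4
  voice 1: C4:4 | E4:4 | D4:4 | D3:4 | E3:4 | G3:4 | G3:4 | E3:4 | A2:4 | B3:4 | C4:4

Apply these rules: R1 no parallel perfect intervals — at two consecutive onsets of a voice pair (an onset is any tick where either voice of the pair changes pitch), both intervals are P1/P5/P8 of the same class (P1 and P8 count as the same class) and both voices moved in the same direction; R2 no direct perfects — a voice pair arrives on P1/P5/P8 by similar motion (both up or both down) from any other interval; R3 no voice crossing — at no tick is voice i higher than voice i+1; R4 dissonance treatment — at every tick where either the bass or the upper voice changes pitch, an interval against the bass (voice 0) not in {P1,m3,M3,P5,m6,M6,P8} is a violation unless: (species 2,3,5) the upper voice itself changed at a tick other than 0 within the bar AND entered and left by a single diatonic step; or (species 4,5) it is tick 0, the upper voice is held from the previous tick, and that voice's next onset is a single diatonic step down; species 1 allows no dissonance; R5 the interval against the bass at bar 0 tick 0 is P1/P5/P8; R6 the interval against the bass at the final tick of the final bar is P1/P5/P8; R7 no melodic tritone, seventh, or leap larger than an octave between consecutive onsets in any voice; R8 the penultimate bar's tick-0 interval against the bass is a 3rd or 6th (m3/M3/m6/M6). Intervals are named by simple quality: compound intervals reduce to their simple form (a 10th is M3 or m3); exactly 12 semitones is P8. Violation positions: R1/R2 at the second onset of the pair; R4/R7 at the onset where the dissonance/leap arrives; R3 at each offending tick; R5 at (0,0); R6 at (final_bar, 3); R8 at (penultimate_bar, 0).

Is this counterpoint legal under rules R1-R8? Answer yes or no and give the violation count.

No (4 violations)

bar 0: v0=C3 v1=C4 (P8)
bar 1: v0=E3 v1=E4 (P8)
bar 2: v0=D3 v1=D4 (P8)
bar 3: v0=B2 v1=D3 (m3)
bar 4: v0=A2 v1=E3 (P5)
bar 5: v0=B2 v1=G3 (m6)
bar 6: v0=C3 v1=G3 (P5)
bar 7: v0=A2 v1=E3 (P5)
bar 8: v0=F2 v1=A2 (M3)
bar 9: v0=D3 v1=B3 (M6)
bar 10: v0=C3 v1=C4 (P8)
  R1 @ bar1.0: C3/C4 P8 -> E3/E4 P8 similar
  R1 @ bar2.0: E3/E4 P8 -> D3/D4 P8 similar
  R1 @ bar7.0: C3/G3 P5 -> A2/E3 P5 similar
  R7 @ bar9.0: A2->B3 leap 14st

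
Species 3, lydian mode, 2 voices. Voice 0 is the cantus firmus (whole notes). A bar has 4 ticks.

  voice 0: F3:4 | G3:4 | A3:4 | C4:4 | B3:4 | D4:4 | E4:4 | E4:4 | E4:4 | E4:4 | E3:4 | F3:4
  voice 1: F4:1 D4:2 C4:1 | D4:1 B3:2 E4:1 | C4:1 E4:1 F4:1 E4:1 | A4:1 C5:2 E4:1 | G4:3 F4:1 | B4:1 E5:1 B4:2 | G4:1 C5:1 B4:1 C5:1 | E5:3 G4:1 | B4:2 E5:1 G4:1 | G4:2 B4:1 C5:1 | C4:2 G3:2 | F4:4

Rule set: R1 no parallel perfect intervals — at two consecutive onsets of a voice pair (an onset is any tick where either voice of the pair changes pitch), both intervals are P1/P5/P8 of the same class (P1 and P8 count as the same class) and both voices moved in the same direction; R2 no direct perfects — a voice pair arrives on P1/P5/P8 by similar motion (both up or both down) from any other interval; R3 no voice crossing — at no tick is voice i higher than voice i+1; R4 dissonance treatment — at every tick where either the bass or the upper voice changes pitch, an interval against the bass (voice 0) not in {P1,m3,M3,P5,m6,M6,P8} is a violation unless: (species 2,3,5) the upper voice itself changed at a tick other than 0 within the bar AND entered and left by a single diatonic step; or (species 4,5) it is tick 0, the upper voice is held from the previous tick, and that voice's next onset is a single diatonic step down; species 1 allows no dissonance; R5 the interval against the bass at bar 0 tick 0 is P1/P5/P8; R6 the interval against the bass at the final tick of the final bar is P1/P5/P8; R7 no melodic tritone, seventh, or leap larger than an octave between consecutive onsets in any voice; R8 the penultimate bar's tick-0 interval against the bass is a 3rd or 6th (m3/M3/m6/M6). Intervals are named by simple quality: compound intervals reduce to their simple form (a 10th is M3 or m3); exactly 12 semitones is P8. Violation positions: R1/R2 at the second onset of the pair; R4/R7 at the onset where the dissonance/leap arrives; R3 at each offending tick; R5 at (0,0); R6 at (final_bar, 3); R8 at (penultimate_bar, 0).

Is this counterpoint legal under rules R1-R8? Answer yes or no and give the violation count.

bar 0: v0=F3 v1=F4 (P8)
bar 1: v0=G3 v1=D4 (P5)
bar 2: v0=A3 v1=C4 (m3)
bar 3: v0=C4 v1=A4 (M6)
bar 4: v0=B3 v1=G4 (m6)
bar 5: v0=D4 v1=B4 (M6)
bar 6: v0=E4 v1=G4 (m3)
bar 7: v0=E4 v1=E5 (P8)
bar 8: v0=E4 v1=B4 (P5)
bar 9: v0=E4 v1=G4 (m3)
bar 10: v0=E3 v1=C4 (m6)
bar 11: v0=F3 v1=F4 (P8)
  R1 @ bar1.0: F3/C4 P5 -> G3/D4 P5 similar
  R4 @ bar4.3: B3/F4 TT untreated
  R7 @ bar5.0: F4->B4 leap 6st
  R4 @ bar5.1: D4/E5 M2 untreated
  R2 @ bar11.0: E3/G3 m3 -> F3/F4 P8 similar
  R7 @ bar11.0: G3->F4 leap 10st

No (6 violations)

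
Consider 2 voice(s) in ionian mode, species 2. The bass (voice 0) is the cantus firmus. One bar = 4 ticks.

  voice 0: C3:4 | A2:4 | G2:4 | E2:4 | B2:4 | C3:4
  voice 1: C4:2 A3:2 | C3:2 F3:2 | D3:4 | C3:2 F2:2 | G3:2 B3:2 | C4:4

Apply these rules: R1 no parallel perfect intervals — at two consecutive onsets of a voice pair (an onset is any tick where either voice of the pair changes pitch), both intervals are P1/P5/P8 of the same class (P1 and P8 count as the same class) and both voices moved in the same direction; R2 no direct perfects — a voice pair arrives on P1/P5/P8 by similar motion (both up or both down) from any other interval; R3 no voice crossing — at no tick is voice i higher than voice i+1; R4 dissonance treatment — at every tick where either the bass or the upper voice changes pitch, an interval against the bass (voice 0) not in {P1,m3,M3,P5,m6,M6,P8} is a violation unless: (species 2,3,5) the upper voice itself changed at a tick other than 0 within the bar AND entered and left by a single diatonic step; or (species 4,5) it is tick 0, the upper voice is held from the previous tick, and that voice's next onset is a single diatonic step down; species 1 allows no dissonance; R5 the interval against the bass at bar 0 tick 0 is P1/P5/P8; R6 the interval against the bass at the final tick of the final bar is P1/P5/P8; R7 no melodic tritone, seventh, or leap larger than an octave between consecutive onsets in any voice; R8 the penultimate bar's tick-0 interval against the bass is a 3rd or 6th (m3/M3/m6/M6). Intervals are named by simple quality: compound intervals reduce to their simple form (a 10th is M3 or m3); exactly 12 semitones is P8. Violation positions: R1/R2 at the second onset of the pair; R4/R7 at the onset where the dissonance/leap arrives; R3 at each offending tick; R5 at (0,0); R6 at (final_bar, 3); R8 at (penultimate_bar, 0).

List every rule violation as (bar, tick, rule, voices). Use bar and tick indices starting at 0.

(2, 0, R2, (0, 1))
(3, 2, R4, (0, 1))
(4, 0, R7, (1,))
(5, 0, R1, (0, 1))

bar 0: v0=C3 v1=C4 downbeat P8
bar 1: v0=A2 v1=C3 downbeat m3
bar 2: v0=G2 v1=D3 downbeat P5
bar 3: v0=E2 v1=C3 downbeat m6
bar 4: v0=B2 v1=G3 downbeat m6
bar 5: v0=C3 v1=C4 downbeat P8
  -> R2 @ bar 2 tick 0 v(0, 1): A2/F3 m6 -> G2/D3 P5 similar
  -> R4 @ bar 3 tick 2 v(0, 1): E2/F2 m2 untreated
  -> R7 @ bar 4 tick 0 v(1,): F2->G3 leap 14st
  -> R1 @ bar 5 tick 0 v(0, 1): B2/B3 P8 -> C3/C4 P8 similar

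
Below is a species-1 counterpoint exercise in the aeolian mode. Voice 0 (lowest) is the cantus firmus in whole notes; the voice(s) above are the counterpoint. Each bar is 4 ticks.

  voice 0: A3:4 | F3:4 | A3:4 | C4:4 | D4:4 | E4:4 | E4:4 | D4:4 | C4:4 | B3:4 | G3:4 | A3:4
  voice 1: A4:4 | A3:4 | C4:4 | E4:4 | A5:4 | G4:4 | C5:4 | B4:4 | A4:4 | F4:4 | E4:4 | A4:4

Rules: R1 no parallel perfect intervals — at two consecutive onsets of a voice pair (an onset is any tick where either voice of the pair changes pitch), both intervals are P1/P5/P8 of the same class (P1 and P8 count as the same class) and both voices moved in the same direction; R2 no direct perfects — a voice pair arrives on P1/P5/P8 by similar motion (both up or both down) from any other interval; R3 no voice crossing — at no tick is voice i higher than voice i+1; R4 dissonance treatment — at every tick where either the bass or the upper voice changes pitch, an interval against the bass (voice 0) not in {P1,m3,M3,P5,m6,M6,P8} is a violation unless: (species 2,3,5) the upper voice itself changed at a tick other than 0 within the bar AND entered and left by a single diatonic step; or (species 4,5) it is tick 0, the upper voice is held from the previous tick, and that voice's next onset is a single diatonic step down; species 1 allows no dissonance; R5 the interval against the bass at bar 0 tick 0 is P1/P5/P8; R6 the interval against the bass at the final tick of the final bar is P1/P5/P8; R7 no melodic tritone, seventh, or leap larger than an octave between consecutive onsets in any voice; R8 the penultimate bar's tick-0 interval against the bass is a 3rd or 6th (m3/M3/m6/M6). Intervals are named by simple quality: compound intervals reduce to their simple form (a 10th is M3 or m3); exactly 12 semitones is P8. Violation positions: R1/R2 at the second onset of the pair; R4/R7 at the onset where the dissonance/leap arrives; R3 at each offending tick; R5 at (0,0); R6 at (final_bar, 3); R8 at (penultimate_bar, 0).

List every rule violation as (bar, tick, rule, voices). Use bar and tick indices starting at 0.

bar 0: v0=A3 v1=A4 downbeat P8
bar 1: v0=F3 v1=A3 downbeat M3
bar 2: v0=A3 v1=C4 downbeat m3
bar 3: v0=C4 v1=E4 downbeat M3
bar 4: v0=D4 v1=A5 downbeat P5
bar 5: v0=E4 v1=G4 downbeat m3
bar 6: v0=E4 v1=C5 downbeat m6
bar 7: v0=D4 v1=B4 downbeat M6
bar 8: v0=C4 v1=A4 downbeat M6
bar 9: v0=B3 v1=F4 downbeat TT
bar 10: v0=G3 v1=E4 downbeat M6
bar 11: v0=A3 v1=A4 downbeat P8
  -> R2 @ bar 4 tick 0 v(0, 1): C4/E4 M3 -> D4/A5 P5 similar
  -> R7 @ bar 4 tick 0 v(1,): E4->A5 leap 17st
  -> R7 @ bar 5 tick 0 v(1,): A5->G4 leap 14st
  -> R4 @ bar 9 tick 0 v(0, 1): B3/F4 TT untreated
  -> R2 @ bar 11 tick 0 v(0, 1): G3/E4 M6 -> A3/A4 P8 similar

(4, 0, R2, (0, 1))
(4, 0, R7, (1,))
(5, 0, R7, (1,))
(9, 0, R4, (0, 1))
(11, 0, R2, (0, 1))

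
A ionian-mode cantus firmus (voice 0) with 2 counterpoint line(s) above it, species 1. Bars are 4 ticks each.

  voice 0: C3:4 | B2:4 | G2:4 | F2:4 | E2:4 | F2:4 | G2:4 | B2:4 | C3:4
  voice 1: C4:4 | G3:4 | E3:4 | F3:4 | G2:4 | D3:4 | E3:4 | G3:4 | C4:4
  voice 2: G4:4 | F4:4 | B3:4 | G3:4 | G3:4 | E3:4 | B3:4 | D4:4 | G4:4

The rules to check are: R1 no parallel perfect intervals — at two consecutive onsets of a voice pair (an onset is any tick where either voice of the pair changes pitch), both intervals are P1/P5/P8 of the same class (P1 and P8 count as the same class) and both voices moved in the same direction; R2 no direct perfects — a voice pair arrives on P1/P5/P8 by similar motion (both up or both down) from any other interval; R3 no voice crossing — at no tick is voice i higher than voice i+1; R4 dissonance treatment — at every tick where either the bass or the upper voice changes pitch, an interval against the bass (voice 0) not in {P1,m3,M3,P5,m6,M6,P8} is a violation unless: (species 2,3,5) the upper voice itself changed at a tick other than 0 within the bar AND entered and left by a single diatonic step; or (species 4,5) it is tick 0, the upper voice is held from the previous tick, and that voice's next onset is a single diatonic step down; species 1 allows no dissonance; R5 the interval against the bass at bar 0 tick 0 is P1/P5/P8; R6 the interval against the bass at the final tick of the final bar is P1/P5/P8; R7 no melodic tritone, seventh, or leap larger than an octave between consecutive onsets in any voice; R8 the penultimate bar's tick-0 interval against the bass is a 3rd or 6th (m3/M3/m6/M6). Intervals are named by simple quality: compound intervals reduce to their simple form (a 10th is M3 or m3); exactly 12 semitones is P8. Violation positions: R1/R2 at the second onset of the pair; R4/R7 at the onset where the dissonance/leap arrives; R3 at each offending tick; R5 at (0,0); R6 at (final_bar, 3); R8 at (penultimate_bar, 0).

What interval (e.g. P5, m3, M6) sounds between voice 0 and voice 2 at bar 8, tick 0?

P5

voice 0=C3 voice 2=G4 -> P5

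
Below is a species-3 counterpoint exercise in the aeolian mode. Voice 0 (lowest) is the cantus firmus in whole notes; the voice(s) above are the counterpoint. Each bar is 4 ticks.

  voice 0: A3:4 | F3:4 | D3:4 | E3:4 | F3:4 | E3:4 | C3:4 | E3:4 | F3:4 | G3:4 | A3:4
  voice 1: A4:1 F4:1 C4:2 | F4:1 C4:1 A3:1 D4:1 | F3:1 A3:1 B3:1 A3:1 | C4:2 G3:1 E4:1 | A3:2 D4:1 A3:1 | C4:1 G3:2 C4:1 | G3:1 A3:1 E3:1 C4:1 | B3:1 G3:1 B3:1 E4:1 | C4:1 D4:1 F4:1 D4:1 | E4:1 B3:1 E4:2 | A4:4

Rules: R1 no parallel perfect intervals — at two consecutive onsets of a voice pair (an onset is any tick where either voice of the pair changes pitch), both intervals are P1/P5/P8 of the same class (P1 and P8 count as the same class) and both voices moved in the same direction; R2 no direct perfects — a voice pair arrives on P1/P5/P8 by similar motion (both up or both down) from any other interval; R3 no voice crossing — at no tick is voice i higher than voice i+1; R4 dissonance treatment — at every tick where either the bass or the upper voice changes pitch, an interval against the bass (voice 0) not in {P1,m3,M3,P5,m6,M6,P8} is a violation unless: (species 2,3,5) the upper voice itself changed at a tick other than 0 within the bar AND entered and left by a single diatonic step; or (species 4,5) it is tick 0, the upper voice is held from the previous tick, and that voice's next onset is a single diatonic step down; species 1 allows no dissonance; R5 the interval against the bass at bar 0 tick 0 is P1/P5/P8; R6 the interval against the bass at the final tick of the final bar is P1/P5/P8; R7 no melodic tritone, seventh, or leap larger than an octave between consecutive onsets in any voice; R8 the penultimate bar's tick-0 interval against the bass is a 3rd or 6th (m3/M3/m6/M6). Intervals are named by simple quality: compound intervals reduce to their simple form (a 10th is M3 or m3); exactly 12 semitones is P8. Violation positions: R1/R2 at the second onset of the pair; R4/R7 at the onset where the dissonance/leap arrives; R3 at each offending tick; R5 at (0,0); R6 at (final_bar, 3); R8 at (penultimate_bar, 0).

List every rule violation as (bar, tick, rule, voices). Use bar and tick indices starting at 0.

bar 0: v0=A3 v1=A4 downbeat P8
bar 1: v0=F3 v1=F4 downbeat P8
bar 2: v0=D3 v1=F3 downbeat m3
bar 3: v0=E3 v1=C4 downbeat m6
bar 4: v0=F3 v1=A3 downbeat M3
bar 5: v0=E3 v1=C4 downbeat m6
bar 6: v0=C3 v1=G3 downbeat P5
bar 7: v0=E3 v1=B3 downbeat P5
bar 8: v0=F3 v1=C4 downbeat P5
bar 9: v0=G3 v1=E4 downbeat M6
bar 10: v0=A3 v1=A4 downbeat P8
  -> R2 @ bar 6 tick 0 v(0, 1): E3/C4 m6 -> C3/G3 P5 similar
  -> R2 @ bar 10 tick 0 v(0, 1): G3/E4 M6 -> A3/A4 P8 similar

(6, 0, R2, (0, 1))
(10, 0, R2, (0, 1))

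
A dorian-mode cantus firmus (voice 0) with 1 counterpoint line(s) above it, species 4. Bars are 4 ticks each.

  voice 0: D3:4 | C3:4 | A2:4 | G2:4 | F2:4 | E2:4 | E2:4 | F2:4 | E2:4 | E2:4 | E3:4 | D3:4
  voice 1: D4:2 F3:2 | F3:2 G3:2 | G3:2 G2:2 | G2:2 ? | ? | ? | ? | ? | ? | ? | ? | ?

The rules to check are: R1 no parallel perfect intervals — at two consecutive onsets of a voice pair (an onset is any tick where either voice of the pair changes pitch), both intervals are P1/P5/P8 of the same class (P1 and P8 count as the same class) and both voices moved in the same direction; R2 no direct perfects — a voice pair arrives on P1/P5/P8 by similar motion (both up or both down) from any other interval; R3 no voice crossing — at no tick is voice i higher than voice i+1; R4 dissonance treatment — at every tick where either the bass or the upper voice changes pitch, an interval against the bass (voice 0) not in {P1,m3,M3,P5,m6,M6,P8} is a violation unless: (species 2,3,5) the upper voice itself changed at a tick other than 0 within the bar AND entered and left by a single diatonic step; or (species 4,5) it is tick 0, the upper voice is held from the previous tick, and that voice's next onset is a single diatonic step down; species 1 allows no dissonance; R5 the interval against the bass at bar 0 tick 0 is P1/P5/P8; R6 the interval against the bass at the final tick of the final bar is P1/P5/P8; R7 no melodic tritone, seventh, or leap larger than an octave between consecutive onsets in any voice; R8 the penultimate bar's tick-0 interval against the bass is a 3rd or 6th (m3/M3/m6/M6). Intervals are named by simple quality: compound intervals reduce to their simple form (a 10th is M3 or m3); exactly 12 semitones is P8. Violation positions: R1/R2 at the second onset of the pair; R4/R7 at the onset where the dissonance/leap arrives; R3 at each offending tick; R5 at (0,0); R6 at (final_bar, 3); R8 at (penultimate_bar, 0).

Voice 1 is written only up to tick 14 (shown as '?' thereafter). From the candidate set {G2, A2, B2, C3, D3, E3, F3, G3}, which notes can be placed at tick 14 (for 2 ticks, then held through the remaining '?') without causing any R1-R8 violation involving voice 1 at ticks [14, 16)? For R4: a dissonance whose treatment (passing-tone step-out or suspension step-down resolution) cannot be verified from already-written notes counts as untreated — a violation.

{B2, D3, E3, G2, G3}

G2: legal
A2: violates R4
B2: legal
C3: violates R4
D3: legal
E3: legal
F3: violates R4,R7
G3: legal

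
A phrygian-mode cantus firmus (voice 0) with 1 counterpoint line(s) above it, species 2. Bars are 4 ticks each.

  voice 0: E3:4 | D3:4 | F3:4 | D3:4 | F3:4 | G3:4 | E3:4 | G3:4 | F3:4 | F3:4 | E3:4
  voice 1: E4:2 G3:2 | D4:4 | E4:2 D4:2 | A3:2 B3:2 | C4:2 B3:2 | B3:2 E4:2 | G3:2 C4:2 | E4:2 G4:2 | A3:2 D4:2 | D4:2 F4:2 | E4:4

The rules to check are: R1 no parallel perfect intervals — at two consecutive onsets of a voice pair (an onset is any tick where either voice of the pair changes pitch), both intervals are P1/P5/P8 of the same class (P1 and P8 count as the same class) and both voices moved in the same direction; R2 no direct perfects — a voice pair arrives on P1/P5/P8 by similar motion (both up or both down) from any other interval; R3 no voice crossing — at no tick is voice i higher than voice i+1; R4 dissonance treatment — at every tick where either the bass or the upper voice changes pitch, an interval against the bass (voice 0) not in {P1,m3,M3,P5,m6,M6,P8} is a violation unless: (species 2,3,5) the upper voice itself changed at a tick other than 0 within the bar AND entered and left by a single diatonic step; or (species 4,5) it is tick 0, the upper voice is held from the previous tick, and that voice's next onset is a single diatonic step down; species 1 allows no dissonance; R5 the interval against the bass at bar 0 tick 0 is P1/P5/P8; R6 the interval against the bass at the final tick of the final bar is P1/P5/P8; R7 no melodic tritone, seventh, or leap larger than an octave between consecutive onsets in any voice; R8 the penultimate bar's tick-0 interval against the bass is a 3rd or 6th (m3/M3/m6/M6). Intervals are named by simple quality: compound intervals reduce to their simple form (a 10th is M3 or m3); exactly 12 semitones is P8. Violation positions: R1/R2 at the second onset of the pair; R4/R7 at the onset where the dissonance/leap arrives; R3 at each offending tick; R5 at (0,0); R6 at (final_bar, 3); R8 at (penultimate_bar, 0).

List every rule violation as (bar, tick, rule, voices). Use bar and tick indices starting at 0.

(2, 0, R4, (0, 1))
(3, 0, R2, (0, 1))
(4, 0, R2, (0, 1))
(4, 2, R4, (0, 1))
(8, 0, R7, (1,))
(10, 0, R1, (0, 1))

bar 0: v0=E3 v1=E4 downbeat P8
bar 1: v0=D3 v1=D4 downbeat P8
bar 2: v0=F3 v1=E4 downbeat M7
bar 3: v0=D3 v1=A3 downbeat P5
bar 4: v0=F3 v1=C4 downbeat P5
bar 5: v0=G3 v1=B3 downbeat M3
bar 6: v0=E3 v1=G3 downbeat m3
bar 7: v0=G3 v1=E4 downbeat M6
bar 8: v0=F3 v1=A3 downbeat M3
bar 9: v0=F3 v1=D4 downbeat M6
bar 10: v0=E3 v1=E4 downbeat P8
  -> R4 @ bar 2 tick 0 v(0, 1): F3/E4 M7 untreated
  -> R2 @ bar 3 tick 0 v(0, 1): F3/D4 M6 -> D3/A3 P5 similar
  -> R2 @ bar 4 tick 0 v(0, 1): D3/B3 M6 -> F3/C4 P5 similar
  -> R4 @ bar 4 tick 2 v(0, 1): F3/B3 TT untreated
  -> R7 @ bar 8 tick 0 v(1,): G4->A3 leap 10st
  -> R1 @ bar 10 tick 0 v(0, 1): F3/F4 P8 -> E3/E4 P8 similar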